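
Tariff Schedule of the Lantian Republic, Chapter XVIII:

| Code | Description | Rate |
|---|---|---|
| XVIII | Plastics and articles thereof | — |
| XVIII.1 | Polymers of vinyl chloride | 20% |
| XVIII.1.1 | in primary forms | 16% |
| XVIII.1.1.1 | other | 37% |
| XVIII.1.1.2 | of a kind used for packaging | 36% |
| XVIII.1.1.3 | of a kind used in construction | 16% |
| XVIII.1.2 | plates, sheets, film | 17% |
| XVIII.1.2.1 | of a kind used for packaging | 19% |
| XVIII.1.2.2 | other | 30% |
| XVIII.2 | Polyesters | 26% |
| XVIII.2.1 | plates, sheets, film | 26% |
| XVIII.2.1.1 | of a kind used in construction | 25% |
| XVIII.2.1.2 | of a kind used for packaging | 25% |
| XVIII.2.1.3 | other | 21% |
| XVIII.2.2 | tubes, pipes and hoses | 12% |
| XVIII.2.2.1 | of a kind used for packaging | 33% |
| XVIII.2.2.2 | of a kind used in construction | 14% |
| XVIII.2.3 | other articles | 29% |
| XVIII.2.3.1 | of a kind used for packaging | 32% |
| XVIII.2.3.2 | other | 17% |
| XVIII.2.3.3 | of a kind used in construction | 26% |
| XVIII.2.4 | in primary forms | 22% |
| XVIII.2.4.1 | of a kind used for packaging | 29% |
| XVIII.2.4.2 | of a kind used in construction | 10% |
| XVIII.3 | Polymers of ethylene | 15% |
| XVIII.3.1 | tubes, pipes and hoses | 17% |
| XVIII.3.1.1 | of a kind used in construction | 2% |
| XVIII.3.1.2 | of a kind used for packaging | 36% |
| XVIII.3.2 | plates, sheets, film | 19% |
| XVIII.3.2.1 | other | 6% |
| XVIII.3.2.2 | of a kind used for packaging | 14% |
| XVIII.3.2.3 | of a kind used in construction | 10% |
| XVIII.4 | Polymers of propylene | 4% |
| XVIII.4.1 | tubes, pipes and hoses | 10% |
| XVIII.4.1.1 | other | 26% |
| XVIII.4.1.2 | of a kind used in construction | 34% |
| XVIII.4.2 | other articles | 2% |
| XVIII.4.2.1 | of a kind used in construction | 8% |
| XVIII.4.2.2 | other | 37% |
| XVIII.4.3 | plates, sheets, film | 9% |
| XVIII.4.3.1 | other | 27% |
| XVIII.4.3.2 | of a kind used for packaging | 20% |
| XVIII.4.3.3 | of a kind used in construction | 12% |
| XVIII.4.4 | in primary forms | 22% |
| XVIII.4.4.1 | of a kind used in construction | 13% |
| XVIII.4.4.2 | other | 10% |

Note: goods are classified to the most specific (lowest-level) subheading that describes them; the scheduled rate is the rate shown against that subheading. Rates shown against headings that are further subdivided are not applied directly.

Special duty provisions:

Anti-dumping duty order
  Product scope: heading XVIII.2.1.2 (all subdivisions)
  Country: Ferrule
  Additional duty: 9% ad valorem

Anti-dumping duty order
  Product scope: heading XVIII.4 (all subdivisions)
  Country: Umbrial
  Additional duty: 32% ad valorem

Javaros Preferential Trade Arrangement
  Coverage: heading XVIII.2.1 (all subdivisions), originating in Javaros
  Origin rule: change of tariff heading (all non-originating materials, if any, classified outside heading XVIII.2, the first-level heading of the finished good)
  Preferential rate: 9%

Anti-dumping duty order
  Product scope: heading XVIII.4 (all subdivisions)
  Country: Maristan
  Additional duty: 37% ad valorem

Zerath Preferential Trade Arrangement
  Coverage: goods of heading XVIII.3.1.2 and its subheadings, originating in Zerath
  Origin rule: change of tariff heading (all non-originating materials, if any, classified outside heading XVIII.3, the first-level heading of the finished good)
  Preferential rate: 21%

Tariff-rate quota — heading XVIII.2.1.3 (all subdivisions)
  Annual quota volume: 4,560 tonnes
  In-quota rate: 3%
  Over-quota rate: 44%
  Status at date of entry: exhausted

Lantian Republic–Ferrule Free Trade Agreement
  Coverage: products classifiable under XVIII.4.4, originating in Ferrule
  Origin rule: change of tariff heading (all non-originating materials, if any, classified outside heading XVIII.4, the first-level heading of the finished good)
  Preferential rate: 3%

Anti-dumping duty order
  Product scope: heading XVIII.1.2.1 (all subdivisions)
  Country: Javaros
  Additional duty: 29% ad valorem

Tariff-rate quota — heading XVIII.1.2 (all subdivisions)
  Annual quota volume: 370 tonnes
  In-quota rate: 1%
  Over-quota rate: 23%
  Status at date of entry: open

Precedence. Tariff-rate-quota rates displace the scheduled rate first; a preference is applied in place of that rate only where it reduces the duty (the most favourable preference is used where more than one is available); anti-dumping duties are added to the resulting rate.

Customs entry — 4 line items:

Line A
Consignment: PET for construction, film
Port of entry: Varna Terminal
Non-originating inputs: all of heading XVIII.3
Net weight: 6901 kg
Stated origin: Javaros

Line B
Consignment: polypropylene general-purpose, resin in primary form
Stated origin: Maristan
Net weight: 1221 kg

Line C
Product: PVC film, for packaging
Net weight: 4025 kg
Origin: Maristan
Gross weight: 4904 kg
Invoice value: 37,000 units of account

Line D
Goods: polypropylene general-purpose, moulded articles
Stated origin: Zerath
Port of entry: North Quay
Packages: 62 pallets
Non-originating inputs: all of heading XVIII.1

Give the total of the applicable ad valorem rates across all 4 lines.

94%

Line A: PET → XVIII.2; film → XVIII.2.1; for construction → XVIII.2.1.1. Scheduled 25%. Javaros agreement on XVIII.2.1: CTH met → 9% available; preferential 9%. → 9%.
Line B: polypropylene → XVIII.4; resin in primary form → XVIII.4.4; general-purpose → XVIII.4.4.2. Scheduled 10%. anti-dumping (Maristan, XVIII.4): +37%; total 10% + 37% = 47%. → 47%.
Line C: PVC → XVIII.1; film → XVIII.1.2; for packaging → XVIII.1.2.1. Scheduled 19%. quota on XVIII.1.2 open → in-quota 1%. → 1%.
Line D: polypropylene → XVIII.4; moulded articles → XVIII.4.2; general-purpose → XVIII.4.2.2. Scheduled 37%. Zerath agreement on XVIII.3.1.2: XVIII.4.2.2 not covered. → 37%.
Sum: 9% + 47% + 1% + 37% = 94%.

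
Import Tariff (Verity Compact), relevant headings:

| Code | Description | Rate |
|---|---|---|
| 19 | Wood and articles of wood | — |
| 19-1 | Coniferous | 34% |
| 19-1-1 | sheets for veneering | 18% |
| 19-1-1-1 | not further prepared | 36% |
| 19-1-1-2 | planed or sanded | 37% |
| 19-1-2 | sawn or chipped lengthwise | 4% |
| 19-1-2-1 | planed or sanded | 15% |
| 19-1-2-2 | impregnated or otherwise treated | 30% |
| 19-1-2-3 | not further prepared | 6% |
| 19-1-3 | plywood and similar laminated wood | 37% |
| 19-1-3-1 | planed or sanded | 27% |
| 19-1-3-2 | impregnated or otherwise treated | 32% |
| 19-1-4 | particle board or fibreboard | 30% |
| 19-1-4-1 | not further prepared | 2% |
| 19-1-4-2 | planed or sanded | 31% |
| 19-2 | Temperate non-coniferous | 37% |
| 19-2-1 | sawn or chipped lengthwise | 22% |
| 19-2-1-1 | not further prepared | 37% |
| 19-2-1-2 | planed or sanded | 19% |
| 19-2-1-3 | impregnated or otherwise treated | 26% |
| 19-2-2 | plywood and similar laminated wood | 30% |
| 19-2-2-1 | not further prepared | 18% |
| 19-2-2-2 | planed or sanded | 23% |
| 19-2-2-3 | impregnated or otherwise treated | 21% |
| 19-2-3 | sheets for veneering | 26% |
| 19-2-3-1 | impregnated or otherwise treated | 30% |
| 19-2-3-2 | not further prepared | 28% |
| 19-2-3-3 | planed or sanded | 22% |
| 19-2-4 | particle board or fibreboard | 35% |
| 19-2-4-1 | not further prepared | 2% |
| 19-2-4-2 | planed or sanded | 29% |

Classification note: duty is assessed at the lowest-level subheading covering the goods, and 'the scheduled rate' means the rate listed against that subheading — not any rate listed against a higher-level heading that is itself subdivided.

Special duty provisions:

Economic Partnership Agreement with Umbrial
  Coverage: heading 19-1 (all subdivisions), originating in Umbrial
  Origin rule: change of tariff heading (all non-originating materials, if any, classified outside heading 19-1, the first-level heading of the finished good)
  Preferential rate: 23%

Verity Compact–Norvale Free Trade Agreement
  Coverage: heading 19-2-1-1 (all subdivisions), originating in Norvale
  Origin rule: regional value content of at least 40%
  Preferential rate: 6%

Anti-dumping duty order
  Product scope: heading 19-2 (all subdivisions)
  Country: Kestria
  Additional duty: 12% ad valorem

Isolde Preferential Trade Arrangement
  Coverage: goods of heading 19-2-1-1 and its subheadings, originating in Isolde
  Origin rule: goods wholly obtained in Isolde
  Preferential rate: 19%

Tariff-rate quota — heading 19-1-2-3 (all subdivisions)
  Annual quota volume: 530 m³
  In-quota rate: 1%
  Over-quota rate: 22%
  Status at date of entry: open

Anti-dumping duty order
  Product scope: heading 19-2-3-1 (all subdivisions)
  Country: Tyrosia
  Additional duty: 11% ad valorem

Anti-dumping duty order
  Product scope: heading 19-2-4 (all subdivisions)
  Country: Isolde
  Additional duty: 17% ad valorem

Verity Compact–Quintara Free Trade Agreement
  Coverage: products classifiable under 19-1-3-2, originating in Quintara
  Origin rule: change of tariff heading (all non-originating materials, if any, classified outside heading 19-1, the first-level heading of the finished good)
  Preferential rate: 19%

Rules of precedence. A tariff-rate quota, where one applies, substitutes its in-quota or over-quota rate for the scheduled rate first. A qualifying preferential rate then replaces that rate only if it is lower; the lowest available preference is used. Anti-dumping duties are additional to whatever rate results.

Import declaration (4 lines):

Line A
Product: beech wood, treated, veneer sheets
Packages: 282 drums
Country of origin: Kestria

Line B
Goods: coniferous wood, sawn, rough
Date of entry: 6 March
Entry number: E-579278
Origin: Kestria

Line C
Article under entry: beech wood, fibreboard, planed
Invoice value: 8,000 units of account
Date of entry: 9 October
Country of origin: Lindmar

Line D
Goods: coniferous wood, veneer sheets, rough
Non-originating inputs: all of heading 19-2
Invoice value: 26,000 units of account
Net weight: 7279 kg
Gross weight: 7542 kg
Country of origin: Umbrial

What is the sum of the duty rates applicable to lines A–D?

Line A: beech → 19-2; veneer sheets → 19-2-3; treated → 19-2-3-1. Scheduled 30%. anti-dumping (Kestria, 19-2): +12%; total 30% + 12% = 42%. → 42%.
Line B: coniferous → 19-1; sawn → 19-1-2; rough → 19-1-2-3. Scheduled 6%. quota on 19-1-2-3 open → in-quota 1%. → 1%.
Line C: beech → 19-2; fibreboard → 19-2-4; planed → 19-2-4-2. Scheduled 29%. No special measure applies. → 29%.
Line D: coniferous → 19-1; veneer sheets → 19-1-1; rough → 19-1-1-1. Scheduled 36%. Umbrial agreement on 19-1: CTH met → 23% available; preferential 23%. → 23%.
Sum: 42% + 1% + 29% + 23% = 95%.

95%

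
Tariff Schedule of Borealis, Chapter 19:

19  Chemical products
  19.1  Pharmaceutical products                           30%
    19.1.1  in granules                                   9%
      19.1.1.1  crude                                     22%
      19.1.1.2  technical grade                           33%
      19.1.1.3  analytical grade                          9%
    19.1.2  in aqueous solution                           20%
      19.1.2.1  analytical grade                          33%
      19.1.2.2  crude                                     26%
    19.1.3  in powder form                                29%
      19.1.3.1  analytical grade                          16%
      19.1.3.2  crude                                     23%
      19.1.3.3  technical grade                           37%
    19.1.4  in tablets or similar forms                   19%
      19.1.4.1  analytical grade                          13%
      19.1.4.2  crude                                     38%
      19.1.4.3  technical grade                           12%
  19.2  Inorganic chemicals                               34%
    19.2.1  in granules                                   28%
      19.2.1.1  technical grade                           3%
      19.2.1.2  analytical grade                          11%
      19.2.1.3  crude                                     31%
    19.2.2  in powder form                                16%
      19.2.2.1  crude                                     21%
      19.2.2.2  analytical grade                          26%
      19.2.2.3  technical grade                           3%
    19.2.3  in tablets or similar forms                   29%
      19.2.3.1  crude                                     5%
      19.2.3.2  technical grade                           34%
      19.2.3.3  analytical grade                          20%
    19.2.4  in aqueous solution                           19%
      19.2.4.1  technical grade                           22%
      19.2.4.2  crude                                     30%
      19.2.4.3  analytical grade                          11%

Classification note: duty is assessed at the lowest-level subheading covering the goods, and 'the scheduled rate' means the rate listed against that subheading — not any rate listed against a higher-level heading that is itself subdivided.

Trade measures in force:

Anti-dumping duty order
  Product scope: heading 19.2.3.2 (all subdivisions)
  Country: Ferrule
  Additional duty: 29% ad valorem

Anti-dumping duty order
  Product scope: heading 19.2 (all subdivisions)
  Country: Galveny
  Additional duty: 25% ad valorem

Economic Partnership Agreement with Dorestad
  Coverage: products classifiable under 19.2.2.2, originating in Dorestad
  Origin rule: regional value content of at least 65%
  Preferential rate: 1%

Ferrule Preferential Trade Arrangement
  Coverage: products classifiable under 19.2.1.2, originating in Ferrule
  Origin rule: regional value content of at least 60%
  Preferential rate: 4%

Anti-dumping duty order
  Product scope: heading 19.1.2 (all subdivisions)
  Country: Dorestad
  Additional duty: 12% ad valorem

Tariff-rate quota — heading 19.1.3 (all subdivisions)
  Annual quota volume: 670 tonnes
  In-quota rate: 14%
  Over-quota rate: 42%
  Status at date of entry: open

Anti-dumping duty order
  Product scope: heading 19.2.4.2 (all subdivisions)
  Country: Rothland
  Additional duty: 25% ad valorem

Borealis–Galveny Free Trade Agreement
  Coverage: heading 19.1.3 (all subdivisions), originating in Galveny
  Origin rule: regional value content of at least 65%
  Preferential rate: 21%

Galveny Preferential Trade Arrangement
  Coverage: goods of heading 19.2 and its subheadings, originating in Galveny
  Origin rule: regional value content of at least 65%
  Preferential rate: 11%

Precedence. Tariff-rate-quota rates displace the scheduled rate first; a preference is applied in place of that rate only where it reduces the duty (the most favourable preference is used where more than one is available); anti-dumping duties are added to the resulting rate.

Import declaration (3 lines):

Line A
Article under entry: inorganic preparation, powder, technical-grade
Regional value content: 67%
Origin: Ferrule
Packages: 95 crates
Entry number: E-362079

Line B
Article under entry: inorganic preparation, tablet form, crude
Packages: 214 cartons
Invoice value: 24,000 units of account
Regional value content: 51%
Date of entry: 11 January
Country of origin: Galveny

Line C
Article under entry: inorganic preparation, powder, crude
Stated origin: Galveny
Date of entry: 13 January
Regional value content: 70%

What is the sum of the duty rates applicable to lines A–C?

Line A: inorganic → 19.2; powder → 19.2.2; technical-grade → 19.2.2.3. Scheduled 3%. Ferrule agreement on 19.2.1.2: 19.2.2.3 not covered. → 3%.
Line B: inorganic → 19.2; tablet form → 19.2.3; crude → 19.2.3.1. Scheduled 5%. Galveny agreement on 19.1.3: 19.2.3.1 not covered; Galveny agreement on 19.2: RVC < 65%; anti-dumping (Galveny, 19.2): +25%; total 5% + 25% = 30%. → 30%.
Line C: inorganic → 19.2; powder → 19.2.2; crude → 19.2.2.1. Scheduled 21%. Galveny agreement on 19.1.3: 19.2.2.1 not covered; Galveny agreement on 19.2: RVC ≥ 65% → 11% available; preferential 11%; anti-dumping (Galveny, 19.2): +25%; total 11% + 25% = 36%. → 36%.
Sum: 3% + 30% + 36% = 69%.

69%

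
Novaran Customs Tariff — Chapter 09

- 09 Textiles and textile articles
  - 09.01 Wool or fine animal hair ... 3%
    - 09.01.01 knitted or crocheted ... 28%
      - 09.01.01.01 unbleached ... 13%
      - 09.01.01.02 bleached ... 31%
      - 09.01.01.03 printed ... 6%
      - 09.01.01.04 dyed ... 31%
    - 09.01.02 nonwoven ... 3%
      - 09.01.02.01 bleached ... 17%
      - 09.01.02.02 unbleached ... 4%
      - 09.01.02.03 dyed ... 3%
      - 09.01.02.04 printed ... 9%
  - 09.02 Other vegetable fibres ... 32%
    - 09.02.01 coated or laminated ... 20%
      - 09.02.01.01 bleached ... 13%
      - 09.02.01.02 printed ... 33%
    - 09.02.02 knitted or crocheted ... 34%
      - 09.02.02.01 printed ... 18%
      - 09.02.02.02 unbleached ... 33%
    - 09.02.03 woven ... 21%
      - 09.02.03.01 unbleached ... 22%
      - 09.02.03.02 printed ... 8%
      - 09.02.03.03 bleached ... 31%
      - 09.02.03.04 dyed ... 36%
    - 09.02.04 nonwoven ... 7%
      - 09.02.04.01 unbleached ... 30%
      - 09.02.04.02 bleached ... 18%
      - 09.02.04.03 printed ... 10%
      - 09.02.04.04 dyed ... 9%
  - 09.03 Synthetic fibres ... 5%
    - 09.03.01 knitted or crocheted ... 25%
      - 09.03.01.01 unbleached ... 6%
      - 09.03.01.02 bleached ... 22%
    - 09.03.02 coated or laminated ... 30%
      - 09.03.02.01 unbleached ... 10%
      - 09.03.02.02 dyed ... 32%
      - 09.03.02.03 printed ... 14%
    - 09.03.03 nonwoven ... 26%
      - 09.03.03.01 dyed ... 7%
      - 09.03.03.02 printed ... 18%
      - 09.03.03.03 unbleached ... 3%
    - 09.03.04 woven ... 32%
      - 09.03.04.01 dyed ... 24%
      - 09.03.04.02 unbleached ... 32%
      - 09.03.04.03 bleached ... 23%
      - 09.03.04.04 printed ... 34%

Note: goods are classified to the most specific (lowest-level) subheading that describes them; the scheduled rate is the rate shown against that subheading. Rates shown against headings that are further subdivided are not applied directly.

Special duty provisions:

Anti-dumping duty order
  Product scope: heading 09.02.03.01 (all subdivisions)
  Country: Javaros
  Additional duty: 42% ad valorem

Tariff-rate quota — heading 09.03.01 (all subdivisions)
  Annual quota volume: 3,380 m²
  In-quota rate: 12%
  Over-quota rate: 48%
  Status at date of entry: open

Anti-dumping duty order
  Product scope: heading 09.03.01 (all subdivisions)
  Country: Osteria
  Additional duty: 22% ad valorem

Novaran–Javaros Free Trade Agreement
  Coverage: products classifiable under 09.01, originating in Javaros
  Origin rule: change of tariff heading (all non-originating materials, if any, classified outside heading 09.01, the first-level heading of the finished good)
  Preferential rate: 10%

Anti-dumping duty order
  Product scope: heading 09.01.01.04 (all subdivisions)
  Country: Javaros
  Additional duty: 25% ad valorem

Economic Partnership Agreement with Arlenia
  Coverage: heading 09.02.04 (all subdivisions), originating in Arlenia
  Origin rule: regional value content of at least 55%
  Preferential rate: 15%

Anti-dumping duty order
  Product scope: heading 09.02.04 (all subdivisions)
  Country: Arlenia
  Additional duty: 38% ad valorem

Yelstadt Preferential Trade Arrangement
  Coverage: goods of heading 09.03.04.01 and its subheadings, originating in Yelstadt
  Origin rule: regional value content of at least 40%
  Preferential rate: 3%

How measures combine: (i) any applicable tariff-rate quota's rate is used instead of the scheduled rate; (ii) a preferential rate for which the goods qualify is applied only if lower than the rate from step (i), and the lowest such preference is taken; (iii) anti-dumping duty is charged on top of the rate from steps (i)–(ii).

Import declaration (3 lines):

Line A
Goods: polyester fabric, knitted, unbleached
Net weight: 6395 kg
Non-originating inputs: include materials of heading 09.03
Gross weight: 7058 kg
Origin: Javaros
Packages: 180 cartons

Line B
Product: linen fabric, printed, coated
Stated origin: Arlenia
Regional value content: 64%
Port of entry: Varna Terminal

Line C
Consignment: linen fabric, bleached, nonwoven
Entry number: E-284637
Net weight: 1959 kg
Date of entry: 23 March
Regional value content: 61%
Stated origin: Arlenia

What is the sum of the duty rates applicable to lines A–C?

98%

Line A: polyester → 09.03; knitted → 09.03.01; unbleached → 09.03.01.01. Scheduled 6%. quota on 09.03.01 open → in-quota 12%; Javaros agreement on 09.01: 09.03.01.01 not covered. → 12%.
Line B: linen → 09.02; coated → 09.02.01; printed → 09.02.01.02. Scheduled 33%. Arlenia agreement on 09.02.04: 09.02.01.02 not covered. → 33%.
Line C: linen → 09.02; nonwoven → 09.02.04; bleached → 09.02.04.02. Scheduled 18%. Arlenia agreement on 09.02.04: RVC ≥ 55% → 15% available; preferential 15%; anti-dumping (Arlenia, 09.02.04): +38%; total 15% + 38% = 53%. → 53%.
Sum: 12% + 33% + 53% = 98%.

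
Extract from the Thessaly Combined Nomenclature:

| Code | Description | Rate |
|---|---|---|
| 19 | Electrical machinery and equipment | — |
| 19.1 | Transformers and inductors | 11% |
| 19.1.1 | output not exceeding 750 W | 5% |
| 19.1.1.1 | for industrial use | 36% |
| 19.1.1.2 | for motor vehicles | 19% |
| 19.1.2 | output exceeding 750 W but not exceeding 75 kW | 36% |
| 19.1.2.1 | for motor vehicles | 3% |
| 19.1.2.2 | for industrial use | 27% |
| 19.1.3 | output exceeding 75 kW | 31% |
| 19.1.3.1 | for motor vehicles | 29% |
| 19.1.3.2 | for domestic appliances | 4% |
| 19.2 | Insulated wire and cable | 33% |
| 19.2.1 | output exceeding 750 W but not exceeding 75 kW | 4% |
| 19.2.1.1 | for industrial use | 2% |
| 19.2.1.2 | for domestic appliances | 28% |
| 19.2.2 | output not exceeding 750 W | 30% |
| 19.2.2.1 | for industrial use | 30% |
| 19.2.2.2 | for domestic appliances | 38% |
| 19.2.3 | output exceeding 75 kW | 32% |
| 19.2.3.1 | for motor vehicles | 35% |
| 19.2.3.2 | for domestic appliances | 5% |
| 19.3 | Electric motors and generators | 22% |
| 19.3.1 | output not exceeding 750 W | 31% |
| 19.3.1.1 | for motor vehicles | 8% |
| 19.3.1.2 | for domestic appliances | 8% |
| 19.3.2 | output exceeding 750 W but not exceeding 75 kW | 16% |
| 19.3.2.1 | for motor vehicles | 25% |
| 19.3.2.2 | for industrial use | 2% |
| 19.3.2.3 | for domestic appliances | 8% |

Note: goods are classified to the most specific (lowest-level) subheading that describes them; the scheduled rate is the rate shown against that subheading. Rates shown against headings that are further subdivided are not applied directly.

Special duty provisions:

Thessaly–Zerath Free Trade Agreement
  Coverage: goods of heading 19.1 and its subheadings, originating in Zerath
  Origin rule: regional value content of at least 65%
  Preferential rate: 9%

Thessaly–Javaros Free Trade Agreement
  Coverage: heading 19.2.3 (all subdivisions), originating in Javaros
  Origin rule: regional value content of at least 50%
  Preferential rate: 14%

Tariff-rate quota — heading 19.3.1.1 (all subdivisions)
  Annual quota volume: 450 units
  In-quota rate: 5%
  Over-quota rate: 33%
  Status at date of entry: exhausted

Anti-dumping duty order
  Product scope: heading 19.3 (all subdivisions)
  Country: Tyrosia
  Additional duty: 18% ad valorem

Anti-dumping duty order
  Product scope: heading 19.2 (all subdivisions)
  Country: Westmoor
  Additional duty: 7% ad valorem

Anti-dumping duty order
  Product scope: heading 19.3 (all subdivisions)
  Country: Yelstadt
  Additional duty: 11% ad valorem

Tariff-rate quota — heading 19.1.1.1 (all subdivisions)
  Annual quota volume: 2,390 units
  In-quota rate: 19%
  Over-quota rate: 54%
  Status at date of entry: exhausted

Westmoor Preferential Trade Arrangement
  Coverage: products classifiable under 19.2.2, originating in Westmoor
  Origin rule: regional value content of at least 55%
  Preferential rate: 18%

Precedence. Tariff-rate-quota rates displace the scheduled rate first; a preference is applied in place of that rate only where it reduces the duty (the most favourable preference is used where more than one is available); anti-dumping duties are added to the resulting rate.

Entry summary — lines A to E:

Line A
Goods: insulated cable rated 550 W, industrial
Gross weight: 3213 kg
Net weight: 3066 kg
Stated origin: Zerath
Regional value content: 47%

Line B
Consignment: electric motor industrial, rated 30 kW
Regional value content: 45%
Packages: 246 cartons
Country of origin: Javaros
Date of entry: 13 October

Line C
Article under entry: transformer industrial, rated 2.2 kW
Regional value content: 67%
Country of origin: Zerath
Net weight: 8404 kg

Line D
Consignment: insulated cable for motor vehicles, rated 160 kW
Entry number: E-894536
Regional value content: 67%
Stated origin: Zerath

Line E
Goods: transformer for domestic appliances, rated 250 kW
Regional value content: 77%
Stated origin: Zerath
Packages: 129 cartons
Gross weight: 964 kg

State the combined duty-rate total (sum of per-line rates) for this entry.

80%

Line A: insulated cable → 19.2; rated 550 W → 19.2.2; industrial → 19.2.2.1. Scheduled 30%. Zerath agreement on 19.1: 19.2.2.1 not covered. → 30%.
Line B: electric motor → 19.3; rated 30 kW → 19.3.2; industrial → 19.3.2.2. Scheduled 2%. Javaros agreement on 19.2.3: 19.3.2.2 not covered. → 2%.
Line C: transformer → 19.1; rated 2.2 kW → 19.1.2; industrial → 19.1.2.2. Scheduled 27%. Zerath agreement on 19.1: RVC ≥ 65% → 9% available; preferential 9%. → 9%.
Line D: insulated cable → 19.2; rated 160 kW → 19.2.3; for motor vehicles → 19.2.3.1. Scheduled 35%. Zerath agreement on 19.1: 19.2.3.1 not covered. → 35%.
Line E: transformer → 19.1; rated 250 kW → 19.1.3; for domestic appliances → 19.1.3.2. Scheduled 4%. Zerath agreement on 19.1: RVC ≥ 65% → 9% available; preference 9% not lower than 4% → no reduction. → 4%.
Sum: 30% + 2% + 9% + 35% + 4% = 80%.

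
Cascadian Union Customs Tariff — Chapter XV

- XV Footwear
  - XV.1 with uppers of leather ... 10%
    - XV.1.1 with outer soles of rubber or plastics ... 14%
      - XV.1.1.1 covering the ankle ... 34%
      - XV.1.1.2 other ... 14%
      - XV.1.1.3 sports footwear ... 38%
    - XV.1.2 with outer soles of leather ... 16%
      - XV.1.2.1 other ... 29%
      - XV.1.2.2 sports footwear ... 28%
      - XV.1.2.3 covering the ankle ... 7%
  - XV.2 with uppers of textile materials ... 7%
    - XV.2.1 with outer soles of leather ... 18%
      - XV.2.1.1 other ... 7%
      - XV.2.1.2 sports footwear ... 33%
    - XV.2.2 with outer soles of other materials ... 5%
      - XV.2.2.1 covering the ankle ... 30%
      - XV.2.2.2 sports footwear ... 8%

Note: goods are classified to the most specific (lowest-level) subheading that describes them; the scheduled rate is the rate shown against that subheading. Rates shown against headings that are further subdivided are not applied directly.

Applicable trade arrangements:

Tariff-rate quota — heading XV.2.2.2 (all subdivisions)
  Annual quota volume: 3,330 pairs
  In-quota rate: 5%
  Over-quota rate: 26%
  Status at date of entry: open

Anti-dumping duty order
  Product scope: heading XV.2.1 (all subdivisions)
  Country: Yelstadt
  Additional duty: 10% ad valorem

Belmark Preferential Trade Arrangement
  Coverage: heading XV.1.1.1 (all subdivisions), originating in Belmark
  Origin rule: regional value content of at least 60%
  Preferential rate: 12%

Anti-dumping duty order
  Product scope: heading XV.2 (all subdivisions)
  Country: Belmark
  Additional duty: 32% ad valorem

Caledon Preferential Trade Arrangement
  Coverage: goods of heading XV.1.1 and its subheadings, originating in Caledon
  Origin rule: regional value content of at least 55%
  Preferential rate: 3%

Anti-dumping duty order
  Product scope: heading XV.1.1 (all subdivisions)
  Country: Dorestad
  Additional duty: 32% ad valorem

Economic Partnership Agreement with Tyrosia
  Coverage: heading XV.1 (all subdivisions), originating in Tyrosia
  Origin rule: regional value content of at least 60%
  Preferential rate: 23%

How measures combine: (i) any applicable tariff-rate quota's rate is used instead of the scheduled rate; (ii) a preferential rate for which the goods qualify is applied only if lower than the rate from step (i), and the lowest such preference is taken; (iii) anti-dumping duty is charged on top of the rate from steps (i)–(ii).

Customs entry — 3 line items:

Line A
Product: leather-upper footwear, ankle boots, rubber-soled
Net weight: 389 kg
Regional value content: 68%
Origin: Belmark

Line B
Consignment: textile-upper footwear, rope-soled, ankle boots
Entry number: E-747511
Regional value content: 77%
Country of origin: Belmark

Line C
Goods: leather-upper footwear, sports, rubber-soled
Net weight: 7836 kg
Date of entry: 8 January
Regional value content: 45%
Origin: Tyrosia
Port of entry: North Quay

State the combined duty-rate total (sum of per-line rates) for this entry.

Line A: leather-upper → XV.1; rubber-soled → XV.1.1; ankle boots → XV.1.1.1. Scheduled 34%. Belmark agreement on XV.1.1.1: RVC ≥ 60% → 12% available; preferential 12%. → 12%.
Line B: textile-upper → XV.2; rope-soled → XV.2.2; ankle boots → XV.2.2.1. Scheduled 30%. Belmark agreement on XV.1.1.1: XV.2.2.1 not covered; anti-dumping (Belmark, XV.2): +32%; total 30% + 32% = 62%. → 62%.
Line C: leather-upper → XV.1; rubber-soled → XV.1.1; sports → XV.1.1.3. Scheduled 38%. Tyrosia agreement on XV.1: RVC < 60%. → 38%.
Sum: 12% + 62% + 38% = 112%.

112%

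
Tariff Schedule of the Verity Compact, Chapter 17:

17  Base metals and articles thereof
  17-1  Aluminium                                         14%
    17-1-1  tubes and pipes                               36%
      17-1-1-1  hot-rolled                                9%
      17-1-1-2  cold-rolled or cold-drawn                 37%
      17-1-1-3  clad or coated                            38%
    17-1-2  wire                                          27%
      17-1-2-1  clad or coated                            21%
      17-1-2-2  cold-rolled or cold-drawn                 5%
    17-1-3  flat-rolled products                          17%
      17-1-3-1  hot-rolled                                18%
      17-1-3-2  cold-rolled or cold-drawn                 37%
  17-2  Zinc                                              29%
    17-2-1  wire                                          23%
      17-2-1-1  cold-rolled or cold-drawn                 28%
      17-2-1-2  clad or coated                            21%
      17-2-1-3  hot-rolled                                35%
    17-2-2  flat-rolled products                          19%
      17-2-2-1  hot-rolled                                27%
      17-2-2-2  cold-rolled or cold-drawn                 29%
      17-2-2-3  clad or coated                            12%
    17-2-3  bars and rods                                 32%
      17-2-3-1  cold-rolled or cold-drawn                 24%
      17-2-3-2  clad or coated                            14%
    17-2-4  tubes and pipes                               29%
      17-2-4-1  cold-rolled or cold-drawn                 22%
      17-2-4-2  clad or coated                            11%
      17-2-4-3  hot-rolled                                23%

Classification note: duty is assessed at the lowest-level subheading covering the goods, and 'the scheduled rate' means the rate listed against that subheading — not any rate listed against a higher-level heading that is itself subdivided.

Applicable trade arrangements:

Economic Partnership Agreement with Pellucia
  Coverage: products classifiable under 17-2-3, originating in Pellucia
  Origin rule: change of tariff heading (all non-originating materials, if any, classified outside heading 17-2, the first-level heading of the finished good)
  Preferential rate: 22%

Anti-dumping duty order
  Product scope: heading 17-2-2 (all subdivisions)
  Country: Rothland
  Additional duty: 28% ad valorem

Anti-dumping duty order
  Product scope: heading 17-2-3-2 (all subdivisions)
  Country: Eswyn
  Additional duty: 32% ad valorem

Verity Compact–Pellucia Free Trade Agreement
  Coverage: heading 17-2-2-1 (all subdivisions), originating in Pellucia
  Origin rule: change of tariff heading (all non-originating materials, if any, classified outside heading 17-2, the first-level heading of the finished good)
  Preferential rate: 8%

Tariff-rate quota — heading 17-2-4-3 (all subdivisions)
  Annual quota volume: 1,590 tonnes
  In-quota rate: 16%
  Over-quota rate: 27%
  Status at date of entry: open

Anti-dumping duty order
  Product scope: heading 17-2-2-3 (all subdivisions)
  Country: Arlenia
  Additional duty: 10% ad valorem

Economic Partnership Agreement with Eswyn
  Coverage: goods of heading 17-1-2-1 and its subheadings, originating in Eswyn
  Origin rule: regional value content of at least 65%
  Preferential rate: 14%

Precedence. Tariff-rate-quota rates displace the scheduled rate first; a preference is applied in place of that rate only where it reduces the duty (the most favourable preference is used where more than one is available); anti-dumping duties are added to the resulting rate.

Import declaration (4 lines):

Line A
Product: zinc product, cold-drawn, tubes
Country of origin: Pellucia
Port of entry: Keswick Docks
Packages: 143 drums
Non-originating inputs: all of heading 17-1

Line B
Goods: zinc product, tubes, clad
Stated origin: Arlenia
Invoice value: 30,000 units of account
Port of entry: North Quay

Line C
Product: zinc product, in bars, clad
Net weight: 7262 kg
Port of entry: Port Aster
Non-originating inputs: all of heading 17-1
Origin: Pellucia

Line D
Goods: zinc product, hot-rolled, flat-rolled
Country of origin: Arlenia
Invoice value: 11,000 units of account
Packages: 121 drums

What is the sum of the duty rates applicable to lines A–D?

Line A: zinc → 17-2; tubes → 17-2-4; cold-drawn → 17-2-4-1. Scheduled 22%. Pellucia agreement on 17-2-3: 17-2-4-1 not covered; Pellucia agreement on 17-2-2-1: 17-2-4-1 not covered. → 22%.
Line B: zinc → 17-2; tubes → 17-2-4; clad → 17-2-4-2. Scheduled 11%. No special measure applies. → 11%.
Line C: zinc → 17-2; in bars → 17-2-3; clad → 17-2-3-2. Scheduled 14%. Pellucia agreement on 17-2-3: CTH met → 22% available; Pellucia agreement on 17-2-2-1: 17-2-3-2 not covered; preference 22% not lower than 14% → no reduction. → 14%.
Line D: zinc → 17-2; flat-rolled → 17-2-2; hot-rolled → 17-2-2-1. Scheduled 27%. No special measure applies. → 27%.
Sum: 22% + 11% + 14% + 27% = 74%.

74%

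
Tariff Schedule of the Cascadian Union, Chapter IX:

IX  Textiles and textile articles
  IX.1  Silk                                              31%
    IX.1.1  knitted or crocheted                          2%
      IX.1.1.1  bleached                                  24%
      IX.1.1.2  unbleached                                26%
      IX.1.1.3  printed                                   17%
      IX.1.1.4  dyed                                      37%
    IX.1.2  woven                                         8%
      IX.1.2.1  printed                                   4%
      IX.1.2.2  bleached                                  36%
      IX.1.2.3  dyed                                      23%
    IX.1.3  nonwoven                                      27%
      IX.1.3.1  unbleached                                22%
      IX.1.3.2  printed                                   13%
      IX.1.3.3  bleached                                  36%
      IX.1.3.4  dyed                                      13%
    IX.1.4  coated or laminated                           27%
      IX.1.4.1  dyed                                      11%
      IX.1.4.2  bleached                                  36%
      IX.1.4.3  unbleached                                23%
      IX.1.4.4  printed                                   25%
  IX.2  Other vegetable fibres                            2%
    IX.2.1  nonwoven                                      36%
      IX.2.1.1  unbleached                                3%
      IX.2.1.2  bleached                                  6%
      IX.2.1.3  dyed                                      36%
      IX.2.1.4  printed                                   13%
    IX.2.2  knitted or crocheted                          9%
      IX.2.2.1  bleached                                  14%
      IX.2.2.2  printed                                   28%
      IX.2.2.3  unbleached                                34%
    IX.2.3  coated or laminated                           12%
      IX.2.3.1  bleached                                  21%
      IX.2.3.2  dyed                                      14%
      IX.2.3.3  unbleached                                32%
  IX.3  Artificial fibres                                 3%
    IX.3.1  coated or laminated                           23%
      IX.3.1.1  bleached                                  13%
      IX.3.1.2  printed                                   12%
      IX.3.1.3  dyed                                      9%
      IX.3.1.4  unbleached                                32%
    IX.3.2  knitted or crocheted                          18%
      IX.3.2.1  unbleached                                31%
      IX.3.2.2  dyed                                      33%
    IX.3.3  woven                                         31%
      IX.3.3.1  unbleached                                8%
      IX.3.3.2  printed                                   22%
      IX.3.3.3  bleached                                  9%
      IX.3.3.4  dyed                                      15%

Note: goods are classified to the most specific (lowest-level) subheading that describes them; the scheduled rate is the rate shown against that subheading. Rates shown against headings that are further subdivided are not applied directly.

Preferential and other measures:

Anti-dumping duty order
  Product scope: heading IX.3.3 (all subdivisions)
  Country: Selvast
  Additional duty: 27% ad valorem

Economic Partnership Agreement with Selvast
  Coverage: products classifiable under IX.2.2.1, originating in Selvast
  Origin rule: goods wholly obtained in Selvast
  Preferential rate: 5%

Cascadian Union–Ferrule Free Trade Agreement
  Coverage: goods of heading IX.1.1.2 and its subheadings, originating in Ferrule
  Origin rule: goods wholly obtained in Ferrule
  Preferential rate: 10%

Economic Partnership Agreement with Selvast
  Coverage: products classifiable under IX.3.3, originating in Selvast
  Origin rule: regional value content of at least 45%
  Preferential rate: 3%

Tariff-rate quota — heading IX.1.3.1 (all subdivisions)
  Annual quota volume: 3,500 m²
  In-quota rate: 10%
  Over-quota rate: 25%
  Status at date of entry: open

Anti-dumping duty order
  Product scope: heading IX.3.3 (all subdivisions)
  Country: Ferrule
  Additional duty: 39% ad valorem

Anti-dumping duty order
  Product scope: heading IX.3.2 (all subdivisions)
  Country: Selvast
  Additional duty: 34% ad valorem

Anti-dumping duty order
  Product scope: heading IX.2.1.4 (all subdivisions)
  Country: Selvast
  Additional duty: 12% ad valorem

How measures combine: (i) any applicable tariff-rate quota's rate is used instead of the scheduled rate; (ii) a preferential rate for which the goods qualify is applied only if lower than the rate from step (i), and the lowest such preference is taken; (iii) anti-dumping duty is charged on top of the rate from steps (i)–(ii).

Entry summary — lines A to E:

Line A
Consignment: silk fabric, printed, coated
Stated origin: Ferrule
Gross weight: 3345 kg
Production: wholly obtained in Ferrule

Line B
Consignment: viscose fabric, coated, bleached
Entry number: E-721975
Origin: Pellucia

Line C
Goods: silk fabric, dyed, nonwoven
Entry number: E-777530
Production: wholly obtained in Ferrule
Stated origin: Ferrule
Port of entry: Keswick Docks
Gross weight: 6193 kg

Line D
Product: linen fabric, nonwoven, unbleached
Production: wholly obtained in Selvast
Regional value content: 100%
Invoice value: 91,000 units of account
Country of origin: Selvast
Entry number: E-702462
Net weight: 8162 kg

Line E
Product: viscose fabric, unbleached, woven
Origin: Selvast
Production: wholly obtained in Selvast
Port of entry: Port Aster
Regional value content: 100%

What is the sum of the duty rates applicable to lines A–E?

84%

Line A: silk → IX.1; coated → IX.1.4; printed → IX.1.4.4. Scheduled 25%. Ferrule agreement on IX.1.1.2: IX.1.4.4 not covered. → 25%.
Line B: viscose → IX.3; coated → IX.3.1; bleached → IX.3.1.1. Scheduled 13%. No special measure applies. → 13%.
Line C: silk → IX.1; nonwoven → IX.1.3; dyed → IX.1.3.4. Scheduled 13%. Ferrule agreement on IX.1.1.2: IX.1.3.4 not covered. → 13%.
Line D: linen → IX.2; nonwoven → IX.2.1; unbleached → IX.2.1.1. Scheduled 3%. Selvast agreement on IX.2.2.1: IX.2.1.1 not covered; Selvast agreement on IX.3.3: IX.2.1.1 not covered. → 3%.
Line E: viscose → IX.3; woven → IX.3.3; unbleached → IX.3.3.1. Scheduled 8%. Selvast agreement on IX.2.2.1: IX.3.3.1 not covered; Selvast agreement on IX.3.3: RVC ≥ 45% → 3% available; preferential 3%; anti-dumping (Selvast, IX.3.3): +27%; total 3% + 27% = 30%. → 30%.
Sum: 25% + 13% + 13% + 3% + 30% = 84%.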